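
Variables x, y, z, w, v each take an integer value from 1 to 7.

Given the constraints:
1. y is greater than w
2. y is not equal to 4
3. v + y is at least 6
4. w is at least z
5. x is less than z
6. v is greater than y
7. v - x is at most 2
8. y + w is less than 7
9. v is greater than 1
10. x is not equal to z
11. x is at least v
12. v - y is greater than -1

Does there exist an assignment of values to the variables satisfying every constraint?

Unsatisfiable

Constraints 1, 4, 5, 6, and 11 give z ≤ w, w < y, y < v, v ≤ x, x < z. Chaining: z ≤ w < y < v ≤ x < z, which forces z < z — impossible.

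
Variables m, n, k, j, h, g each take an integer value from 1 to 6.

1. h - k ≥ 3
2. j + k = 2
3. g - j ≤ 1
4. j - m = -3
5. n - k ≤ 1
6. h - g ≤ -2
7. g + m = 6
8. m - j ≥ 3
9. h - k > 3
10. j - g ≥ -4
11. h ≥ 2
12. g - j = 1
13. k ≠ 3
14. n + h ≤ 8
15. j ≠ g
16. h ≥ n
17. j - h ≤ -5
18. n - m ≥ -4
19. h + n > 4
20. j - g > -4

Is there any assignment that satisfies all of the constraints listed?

Unsatisfiable

Constraints 1, 3, 5, 6, 8, and 18 give k − n ≥ -1, n − m ≥ -4, m − j ≥ 3, j − g ≥ -1, g − h ≥ 2, h − k ≥ 3.
Adding all 6 inequalities: the left sides telescope to 0, and the right sides sum to (-1) + (-4) + 3 + (-1) + 2 + 3 = 2. So 0 ≥ 2, which is false.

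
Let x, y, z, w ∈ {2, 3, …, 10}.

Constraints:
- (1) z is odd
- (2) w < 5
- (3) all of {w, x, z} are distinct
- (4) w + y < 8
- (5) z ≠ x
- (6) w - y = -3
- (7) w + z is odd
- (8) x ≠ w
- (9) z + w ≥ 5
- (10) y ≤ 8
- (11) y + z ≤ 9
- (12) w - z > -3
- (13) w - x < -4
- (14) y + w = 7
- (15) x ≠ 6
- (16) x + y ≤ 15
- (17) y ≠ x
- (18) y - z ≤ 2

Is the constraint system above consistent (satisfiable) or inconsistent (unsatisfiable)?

Satisfiable

The assignment x = 8, y = 5, z = 3, w = 2 works:
  constraint 4 holds since w + y = 7.
  constraint 6 holds since w - y = -3.
The rest check out directly.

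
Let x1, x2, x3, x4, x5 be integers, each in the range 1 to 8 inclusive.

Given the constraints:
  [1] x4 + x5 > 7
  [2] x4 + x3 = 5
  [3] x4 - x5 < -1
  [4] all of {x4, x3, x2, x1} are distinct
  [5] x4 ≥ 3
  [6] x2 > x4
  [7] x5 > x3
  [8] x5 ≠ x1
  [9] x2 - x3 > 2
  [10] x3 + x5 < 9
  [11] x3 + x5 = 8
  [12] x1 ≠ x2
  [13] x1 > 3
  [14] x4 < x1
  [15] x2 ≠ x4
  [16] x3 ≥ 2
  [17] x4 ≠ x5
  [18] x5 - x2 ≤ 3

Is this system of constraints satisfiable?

Satisfiable

The assignment x1 = 5, x2 = 6, x3 = 2, x4 = 3, x5 = 6 works:
  constraint 1 holds since x4 + x5 = 9.
  constraint 2 holds since x4 + x3 = 5.
  constraint 3 holds since x4 - x5 = -3.
The rest check out directly.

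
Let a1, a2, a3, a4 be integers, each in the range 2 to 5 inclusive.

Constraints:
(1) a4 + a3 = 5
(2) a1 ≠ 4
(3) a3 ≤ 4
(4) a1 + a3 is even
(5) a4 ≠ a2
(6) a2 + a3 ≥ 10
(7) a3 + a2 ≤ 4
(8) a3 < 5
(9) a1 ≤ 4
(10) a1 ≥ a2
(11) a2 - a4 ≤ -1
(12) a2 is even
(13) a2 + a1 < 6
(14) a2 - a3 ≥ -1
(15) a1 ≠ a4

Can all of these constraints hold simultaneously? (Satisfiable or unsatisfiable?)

Unsatisfiable

From constraints 9 and 10: a2 ≤ a1 ≤ 4. From constraint 3: a3 ≤ 4. Hence a2 + a3 ≤ 8. But constraint 6 requires a2 + a3 ≥ 10, and 10 > 8. Contradiction.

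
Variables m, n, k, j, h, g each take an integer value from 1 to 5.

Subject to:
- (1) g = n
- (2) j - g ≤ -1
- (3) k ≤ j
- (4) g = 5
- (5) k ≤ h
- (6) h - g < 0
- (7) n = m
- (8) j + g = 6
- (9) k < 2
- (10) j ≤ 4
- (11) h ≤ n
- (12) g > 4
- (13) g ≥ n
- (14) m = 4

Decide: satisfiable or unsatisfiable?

Constraint 4 fixes g = 5 and constraint 14 fixes m = 4. Constraints 1 and 7 give g = n = m, so g = m. But 5 ≠ 4 — contradiction.

Unsatisfiable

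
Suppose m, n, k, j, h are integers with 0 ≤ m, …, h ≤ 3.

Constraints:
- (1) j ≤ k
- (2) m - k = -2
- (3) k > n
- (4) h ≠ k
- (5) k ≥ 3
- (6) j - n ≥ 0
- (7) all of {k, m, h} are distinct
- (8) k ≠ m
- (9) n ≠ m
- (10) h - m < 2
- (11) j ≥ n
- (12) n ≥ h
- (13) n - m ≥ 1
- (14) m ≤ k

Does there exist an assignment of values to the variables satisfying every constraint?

Take m = 1, n = 2, k = 3, j = 3, h = 2. Then constraint 2: m - k = -2; constraint 6: j - n = 1, and every other listed constraint is also met.

Satisfiable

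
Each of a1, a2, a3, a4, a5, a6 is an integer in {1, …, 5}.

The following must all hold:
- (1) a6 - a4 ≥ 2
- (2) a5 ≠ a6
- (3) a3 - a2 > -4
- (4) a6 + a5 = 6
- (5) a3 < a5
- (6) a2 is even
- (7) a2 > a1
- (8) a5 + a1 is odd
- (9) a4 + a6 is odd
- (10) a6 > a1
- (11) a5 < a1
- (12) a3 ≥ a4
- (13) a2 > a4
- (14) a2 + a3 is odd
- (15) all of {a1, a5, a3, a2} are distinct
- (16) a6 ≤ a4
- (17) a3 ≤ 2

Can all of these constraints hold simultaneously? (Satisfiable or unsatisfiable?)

Constraints 5, 10, 11, 12, and 16 give a5 < a1, a1 < a6, a6 ≤ a4, a4 ≤ a3, a3 < a5. Chaining: a5 < a1 < a6 ≤ a4 ≤ a3 < a5, which forces a5 < a5 — impossible.

Unsatisfiable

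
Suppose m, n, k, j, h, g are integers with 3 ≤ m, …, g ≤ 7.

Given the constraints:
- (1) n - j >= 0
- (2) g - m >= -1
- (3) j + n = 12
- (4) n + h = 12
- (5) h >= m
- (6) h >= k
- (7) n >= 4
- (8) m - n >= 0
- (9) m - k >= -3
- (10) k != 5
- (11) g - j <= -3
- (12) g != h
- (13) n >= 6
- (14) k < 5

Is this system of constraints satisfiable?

Constraints 1, 2, 8, and 11 give n − j ≥ 0, j − g ≥ 3, g − m ≥ -1, m − n ≥ 0.
Adding all 4 inequalities: the left sides telescope to 0, and the right sides sum to 0 + 3 + (-1) + 0 = 2. So 0 ≥ 2, which is false.

Unsatisfiable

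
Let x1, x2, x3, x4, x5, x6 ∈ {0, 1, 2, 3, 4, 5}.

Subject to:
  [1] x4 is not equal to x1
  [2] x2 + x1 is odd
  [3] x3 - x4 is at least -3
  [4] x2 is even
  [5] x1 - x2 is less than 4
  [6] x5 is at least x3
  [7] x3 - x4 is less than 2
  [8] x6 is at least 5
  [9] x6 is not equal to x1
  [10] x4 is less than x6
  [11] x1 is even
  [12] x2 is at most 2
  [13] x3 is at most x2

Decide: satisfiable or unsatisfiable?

Unsatisfiable

Constraint 4 makes x2 even and constraint 11 makes x1 even, so x2 + x1 must be even. Constraint 2 says x2 + x1 is odd — contradiction.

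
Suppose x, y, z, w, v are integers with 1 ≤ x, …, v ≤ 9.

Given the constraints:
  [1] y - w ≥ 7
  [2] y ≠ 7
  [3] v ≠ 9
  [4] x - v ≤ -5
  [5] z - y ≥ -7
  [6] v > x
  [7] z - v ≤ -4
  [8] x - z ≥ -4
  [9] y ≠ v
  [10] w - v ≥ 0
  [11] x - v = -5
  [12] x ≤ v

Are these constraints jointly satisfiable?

Unsatisfiable

Constraints 1, 4, 5, 8, and 10 give v − x ≥ 5, x − z ≥ -4, z − y ≥ -7, y − w ≥ 7, w − v ≥ 0.
Adding all 5 inequalities: the left sides telescope to 0, and the right sides sum to 5 + (-4) + (-7) + 7 + 0 = 1. So 0 ≥ 1, which is false.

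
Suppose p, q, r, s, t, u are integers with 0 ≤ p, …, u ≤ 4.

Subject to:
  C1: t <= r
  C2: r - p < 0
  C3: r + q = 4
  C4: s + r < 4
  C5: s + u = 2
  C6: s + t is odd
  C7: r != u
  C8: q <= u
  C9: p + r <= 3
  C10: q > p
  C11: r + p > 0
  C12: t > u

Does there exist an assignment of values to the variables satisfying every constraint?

Constraints 1, 2, 8, 10, and 12 give u < t, t ≤ r, r < p, p < q, q ≤ u. Chaining: u < t ≤ r < p < q ≤ u, which forces u < u — impossible.

Unsatisfiable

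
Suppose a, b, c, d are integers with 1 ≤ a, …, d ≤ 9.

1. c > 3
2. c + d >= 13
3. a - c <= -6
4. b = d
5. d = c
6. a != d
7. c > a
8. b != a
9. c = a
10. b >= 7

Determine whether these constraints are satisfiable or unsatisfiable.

From constraints 4, 5, and 9, b = d = c = a, so b = a. But constraint 8 says b ≠ a. Contradiction.

Unsatisfiable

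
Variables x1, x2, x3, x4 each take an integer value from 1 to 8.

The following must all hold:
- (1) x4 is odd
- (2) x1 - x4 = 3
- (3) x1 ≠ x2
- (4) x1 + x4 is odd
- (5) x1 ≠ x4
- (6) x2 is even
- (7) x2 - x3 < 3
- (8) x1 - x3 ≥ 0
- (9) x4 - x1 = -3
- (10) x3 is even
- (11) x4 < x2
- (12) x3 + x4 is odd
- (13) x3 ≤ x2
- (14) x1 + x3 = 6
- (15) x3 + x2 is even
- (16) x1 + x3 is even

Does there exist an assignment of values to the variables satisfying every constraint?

Satisfiable

Try x1 = 4, x2 = 2, x3 = 2, x4 = 1.
Check constraint 2: x1 - x4 = 3; constraint 7: x2 - x3 = 0. The remaining constraints are straightforward to verify.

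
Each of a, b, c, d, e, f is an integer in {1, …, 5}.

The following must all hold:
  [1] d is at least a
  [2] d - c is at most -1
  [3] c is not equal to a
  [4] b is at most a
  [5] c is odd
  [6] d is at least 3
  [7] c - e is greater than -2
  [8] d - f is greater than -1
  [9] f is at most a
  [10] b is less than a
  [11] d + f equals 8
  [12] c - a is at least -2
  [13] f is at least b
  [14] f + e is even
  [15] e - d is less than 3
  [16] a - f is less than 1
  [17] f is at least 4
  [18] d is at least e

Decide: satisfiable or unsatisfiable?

The assignment a = 4, b = 2, c = 5, d = 4, e = 4, f = 4 works:
  constraint 2 holds since d - c = -1.
  constraint 7 holds since c - e = 1.
  constraint 8 holds since d - f = 0.
The rest check out directly.

Satisfiable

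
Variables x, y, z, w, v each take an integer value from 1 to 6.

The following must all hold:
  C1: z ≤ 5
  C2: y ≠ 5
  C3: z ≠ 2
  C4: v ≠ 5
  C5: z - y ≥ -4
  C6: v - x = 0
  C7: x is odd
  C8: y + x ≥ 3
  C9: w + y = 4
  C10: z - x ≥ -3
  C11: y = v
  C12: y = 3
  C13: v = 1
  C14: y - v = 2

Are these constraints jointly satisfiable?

Unsatisfiable

Constraint 12 fixes y = 3 and constraint 13 fixes v = 1, but constraint 11 requires y = v. Since 3 ≠ 1, contradiction.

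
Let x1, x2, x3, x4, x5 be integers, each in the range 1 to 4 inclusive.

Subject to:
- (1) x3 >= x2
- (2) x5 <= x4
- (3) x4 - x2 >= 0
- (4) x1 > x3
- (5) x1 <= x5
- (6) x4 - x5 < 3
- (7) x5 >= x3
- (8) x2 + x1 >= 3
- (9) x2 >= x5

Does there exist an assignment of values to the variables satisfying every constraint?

Unsatisfiable

Constraints 1, 4, 5, and 9 give x2 ≤ x3, x3 < x1, x1 ≤ x5, x5 ≤ x2. Chaining: x2 ≤ x3 < x1 ≤ x5 ≤ x2, which forces x2 < x2 — impossible.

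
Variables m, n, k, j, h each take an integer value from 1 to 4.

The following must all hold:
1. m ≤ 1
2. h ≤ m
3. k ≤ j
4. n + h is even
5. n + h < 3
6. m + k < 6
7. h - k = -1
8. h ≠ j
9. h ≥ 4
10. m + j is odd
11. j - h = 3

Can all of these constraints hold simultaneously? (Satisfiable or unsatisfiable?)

Unsatisfiable

From constraint 9: h ≥ 4. From constraints 1 and 2: h ≤ m and m ≤ 1, so h ≤ 1. But 1 < 4, so no value of h works.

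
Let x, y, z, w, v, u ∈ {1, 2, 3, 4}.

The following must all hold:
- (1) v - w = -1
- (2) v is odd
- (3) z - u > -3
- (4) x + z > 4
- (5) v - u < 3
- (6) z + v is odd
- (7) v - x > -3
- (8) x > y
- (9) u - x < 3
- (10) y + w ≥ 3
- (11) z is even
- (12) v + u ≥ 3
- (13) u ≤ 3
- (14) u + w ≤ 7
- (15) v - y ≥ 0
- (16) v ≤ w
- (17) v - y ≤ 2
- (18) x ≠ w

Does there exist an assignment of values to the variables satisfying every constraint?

Satisfiable

The assignment x = 3, y = 2, z = 2, w = 4, v = 3, u = 3 works:
  constraint 1 holds since v - w = -1.
  constraint 3 holds since z - u = -1.
  constraint 4 holds since x + z = 5.
The rest check out directly.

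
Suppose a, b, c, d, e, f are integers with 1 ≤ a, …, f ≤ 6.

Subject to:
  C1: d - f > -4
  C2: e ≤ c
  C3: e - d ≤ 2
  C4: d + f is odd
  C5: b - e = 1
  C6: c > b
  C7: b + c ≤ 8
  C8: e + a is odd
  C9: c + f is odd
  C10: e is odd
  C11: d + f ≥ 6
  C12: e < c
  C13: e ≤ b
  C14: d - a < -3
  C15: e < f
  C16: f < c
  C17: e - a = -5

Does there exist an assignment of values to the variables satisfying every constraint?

One satisfying assignment is a = 6, b = 2, c = 6, d = 2, e = 1, f = 5.
For the less obvious constraints — constraint 1: d - f = -3; constraint 3: e - d = -1 — and the others hold by inspection.

Satisfiable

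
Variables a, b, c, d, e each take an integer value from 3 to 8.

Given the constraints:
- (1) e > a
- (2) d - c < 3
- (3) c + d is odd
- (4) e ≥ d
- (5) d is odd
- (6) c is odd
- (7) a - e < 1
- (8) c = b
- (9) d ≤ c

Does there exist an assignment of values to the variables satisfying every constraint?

Unsatisfiable

Constraint 6 makes c odd and constraint 5 makes d odd, so c + d must be even. Constraint 3 says c + d is odd — contradiction.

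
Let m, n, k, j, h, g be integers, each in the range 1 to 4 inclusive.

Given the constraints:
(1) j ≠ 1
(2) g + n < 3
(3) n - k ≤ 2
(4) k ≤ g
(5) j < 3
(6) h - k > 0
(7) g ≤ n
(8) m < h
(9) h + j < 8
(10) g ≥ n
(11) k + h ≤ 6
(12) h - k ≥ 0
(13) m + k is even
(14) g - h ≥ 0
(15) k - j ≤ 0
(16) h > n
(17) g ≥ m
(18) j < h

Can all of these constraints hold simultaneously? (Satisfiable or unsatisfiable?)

Constraints 7, 14, and 16 give n < h, h ≤ g, g ≤ n. Chaining: n < h ≤ g ≤ n, which forces n < n — impossible.

Unsatisfiable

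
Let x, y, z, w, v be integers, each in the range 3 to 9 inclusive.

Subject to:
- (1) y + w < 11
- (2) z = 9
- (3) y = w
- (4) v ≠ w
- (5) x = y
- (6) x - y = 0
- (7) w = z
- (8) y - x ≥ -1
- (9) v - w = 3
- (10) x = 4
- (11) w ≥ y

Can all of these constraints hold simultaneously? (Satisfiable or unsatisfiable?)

Constraint 10 fixes x = 4 and constraint 2 fixes z = 9. Constraints 3, 5, and 7 give x = y = w = z, so x = z. But 4 ≠ 9 — contradiction.

Unsatisfiable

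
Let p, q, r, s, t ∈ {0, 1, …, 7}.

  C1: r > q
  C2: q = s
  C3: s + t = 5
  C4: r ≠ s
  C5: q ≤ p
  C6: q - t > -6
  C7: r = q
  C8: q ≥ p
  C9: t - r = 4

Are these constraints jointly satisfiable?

Unsatisfiable

From constraints 2 and 7, r = q = s, so r = s. But constraint 4 says r ≠ s. Contradiction.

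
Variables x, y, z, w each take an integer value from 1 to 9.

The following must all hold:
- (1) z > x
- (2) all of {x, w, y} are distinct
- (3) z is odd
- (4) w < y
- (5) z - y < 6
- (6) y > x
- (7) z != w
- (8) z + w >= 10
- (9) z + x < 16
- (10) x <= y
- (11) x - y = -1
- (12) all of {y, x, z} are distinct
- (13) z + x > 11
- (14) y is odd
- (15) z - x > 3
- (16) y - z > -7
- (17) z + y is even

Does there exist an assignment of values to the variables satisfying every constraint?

The assignment x = 4, y = 5, z = 9, w = 1 works:
  constraint 5 holds since z - y = 4.
  constraint 8 holds since z + w = 10.
  constraint 9 holds since z + x = 13.
The rest check out directly.

Satisfiable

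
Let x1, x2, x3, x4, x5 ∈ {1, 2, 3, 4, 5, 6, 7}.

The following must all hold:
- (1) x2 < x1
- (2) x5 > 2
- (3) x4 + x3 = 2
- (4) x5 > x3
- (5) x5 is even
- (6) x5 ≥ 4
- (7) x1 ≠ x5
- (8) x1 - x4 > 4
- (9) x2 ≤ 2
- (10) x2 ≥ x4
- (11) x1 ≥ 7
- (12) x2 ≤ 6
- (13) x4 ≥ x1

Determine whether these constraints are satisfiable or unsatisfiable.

Unsatisfiable

From constraints 11 and 13: x4 ≥ x1 and x1 ≥ 7, so x4 ≥ 7. From constraints 10 and 12: x4 ≤ x2 and x2 ≤ 6, so x4 ≤ 6. But 6 < 7, so no value of x4 works.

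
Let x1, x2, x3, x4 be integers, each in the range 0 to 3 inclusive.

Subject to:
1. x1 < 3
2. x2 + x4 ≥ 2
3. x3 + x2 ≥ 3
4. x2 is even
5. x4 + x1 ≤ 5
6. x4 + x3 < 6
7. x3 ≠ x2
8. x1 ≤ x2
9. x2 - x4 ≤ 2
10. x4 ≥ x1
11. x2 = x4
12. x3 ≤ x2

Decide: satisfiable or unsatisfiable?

One satisfying assignment is x1 = 1, x2 = 2, x3 = 1, x4 = 2.
For the less obvious constraints — constraint 2: x2 + x4 = 4; constraint 3: x3 + x2 = 3 — and the others hold by inspection.

Satisfiable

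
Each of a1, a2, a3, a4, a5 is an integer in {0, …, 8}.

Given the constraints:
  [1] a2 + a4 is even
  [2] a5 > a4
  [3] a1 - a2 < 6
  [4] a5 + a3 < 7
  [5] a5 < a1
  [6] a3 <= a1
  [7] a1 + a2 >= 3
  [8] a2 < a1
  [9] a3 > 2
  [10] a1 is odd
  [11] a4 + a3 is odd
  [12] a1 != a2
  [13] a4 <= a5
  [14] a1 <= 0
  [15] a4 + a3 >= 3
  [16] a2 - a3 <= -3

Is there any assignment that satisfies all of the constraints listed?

Unsatisfiable

From constraint 9: a3 ≥ 3. From constraints 6 and 14: a3 ≤ a1 and a1 ≤ 0, so a3 ≤ 0. But 0 < 3, so no value of a3 works.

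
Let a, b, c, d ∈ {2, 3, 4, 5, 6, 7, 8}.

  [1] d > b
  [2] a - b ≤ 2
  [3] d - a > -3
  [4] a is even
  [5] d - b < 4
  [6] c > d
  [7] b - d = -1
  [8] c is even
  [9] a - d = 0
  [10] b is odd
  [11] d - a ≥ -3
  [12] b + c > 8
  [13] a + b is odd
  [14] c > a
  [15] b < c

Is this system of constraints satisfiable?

Satisfiable

Take a = 4, b = 3, c = 8, d = 4. Then constraint 2: a - b = 1; constraint 3: d - a = 0; constraint 5: d - b = 1, and every other listed constraint is also met.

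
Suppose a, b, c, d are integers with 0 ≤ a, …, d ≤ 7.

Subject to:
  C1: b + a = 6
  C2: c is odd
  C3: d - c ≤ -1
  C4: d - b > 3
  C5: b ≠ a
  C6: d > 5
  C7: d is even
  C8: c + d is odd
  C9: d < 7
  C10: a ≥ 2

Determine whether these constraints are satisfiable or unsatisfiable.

Satisfiable

One satisfying assignment is a = 5, b = 1, c = 7, d = 6.
For the less obvious constraints — constraint 1: b + a = 6; constraint 3: d - c = -1; constraint 4: d - b = 5 — and the others hold by inspection.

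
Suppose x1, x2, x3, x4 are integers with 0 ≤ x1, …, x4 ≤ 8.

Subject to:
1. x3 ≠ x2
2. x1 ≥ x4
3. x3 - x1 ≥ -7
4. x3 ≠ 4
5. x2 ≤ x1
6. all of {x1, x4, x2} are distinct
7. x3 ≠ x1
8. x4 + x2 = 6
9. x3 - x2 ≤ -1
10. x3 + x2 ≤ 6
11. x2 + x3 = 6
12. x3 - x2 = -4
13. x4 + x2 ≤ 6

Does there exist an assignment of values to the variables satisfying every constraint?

Take x1 = 8, x2 = 5, x3 = 1, x4 = 1. Then constraint 3: x3 - x1 = -7; constraint 8: x4 + x2 = 6, and every other listed constraint is also met.

Satisfiable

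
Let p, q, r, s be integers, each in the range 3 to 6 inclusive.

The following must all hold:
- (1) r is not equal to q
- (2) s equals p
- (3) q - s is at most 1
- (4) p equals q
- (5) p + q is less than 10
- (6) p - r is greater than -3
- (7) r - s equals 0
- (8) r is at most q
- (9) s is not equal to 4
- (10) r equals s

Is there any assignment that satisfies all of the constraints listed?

From constraints 2, 4, and 10, r = s = p = q, so r = q. But constraint 1 says r ≠ q. Contradiction.

Unsatisfiable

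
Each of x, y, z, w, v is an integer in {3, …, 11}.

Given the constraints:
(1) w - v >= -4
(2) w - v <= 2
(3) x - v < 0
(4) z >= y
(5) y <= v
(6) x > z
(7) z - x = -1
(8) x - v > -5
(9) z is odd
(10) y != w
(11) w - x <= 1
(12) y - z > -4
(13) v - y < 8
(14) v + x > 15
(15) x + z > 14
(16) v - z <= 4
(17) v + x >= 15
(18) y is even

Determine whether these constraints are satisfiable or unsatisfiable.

Satisfiable

Try x = 8, y = 4, z = 7, w = 9, v = 10.
Check constraint 1: w - v = -1; constraint 2: w - v = -1; constraint 3: x - v = -2. The remaining constraints are straightforward to verify.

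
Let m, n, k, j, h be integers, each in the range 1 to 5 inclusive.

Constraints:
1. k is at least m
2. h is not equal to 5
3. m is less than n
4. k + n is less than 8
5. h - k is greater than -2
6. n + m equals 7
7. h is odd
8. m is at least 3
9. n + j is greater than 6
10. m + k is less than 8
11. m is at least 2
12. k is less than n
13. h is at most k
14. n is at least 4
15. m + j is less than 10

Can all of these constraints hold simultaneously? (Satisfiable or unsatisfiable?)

Try m = 3, n = 4, k = 3, j = 5, h = 3.
Check constraint 4: k + n = 7; constraint 5: h - k = 0. The remaining constraints are straightforward to verify.

Satisfiable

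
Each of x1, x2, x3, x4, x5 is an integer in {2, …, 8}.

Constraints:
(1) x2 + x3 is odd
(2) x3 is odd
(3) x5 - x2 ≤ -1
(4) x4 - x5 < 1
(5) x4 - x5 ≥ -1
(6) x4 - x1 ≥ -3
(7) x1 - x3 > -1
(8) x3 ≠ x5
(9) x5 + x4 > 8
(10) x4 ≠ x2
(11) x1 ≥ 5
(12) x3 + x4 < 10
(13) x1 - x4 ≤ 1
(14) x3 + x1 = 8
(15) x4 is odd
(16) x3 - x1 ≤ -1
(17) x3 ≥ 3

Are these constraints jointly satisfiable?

Satisfiable

Take x1 = 5, x2 = 8, x3 = 3, x4 = 5, x5 = 5. Then constraint 3: x5 - x2 = -3; constraint 4: x4 - x5 = 0, and every other listed constraint is also met.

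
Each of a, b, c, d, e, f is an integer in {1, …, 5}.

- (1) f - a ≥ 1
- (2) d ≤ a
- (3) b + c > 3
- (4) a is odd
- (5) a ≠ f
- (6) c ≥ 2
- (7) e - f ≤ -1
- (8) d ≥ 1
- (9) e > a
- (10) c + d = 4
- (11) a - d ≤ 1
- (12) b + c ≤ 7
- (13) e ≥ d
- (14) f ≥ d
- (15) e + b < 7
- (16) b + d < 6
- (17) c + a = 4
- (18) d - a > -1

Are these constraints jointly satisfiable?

The assignment a = 1, b = 2, c = 3, d = 1, e = 2, f = 3 works:
  constraint 1 holds since f - a = 2.
  constraint 3 holds since b + c = 5.
The rest check out directly.

Satisfiable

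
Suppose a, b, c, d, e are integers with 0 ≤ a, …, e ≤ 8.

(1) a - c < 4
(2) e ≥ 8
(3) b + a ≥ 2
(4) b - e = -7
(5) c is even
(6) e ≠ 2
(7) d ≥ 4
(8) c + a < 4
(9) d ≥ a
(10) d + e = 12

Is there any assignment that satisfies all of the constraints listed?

Satisfiable

One satisfying assignment is a = 1, b = 1, c = 0, d = 4, e = 8.
For the less obvious constraints — constraint 1: a - c = 1; constraint 3: b + a = 2; constraint 4: b - e = -7 — and the others hold by inspection.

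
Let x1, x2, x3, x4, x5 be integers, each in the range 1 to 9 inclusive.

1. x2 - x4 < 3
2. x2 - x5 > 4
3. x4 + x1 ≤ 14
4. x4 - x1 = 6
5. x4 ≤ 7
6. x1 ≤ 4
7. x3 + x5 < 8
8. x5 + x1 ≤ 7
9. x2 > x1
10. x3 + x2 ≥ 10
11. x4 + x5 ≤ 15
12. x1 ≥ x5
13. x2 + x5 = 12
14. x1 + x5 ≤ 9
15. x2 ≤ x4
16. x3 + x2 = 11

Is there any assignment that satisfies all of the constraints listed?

Unsatisfiable

From constraints 5 and 15: x2 ≤ x4 ≤ 7. From constraints 6 and 12: x5 ≤ x1 ≤ 4. Hence x2 + x5 ≤ 11. But constraint 13 requires x2 + x5 = 12, and 12 > 11. Contradiction.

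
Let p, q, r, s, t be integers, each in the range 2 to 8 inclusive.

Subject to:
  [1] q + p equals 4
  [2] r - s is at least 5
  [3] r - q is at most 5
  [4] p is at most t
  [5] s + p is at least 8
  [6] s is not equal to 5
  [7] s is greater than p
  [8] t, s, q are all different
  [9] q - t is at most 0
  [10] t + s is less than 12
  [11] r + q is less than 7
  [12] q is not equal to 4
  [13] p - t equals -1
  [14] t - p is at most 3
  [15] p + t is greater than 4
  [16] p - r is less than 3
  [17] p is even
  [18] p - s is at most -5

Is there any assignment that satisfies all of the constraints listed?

Constraints 2, 3, 9, 14, and 18 give q − r ≥ -5, r − s ≥ 5, s − p ≥ 5, p − t ≥ -3, t − q ≥ 0.
Adding all 5 inequalities: the left sides telescope to 0, and the right sides sum to (-5) + 5 + 5 + (-3) + 0 = 2. So 0 ≥ 2, which is false.

Unsatisfiable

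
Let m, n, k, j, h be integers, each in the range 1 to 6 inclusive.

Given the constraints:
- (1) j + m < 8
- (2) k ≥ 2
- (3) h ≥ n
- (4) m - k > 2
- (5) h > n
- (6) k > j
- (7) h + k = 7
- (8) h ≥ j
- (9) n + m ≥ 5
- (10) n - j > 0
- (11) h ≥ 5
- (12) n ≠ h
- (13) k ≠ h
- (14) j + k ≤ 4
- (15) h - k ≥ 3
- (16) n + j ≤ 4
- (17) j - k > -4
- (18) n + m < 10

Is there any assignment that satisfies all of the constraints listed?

Satisfiable

One satisfying assignment is m = 5, n = 3, k = 2, j = 1, h = 5.
For the less obvious constraints — constraint 1: j + m = 6; constraint 4: m - k = 3; constraint 7: h + k = 7 — and the others hold by inspection.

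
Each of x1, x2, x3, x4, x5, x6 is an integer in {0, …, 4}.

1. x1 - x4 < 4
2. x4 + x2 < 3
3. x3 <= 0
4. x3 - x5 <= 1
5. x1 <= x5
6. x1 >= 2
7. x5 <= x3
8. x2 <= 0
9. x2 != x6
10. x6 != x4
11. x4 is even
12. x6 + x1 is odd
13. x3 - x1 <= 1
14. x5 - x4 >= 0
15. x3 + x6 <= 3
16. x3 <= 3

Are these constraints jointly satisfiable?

Unsatisfiable

From constraints 5 and 6: x5 ≥ x1 and x1 ≥ 2, so x5 ≥ 2. From constraints 3 and 7: x5 ≤ x3 and x3 ≤ 0, so x5 ≤ 0. But 0 < 2, so no value of x5 works.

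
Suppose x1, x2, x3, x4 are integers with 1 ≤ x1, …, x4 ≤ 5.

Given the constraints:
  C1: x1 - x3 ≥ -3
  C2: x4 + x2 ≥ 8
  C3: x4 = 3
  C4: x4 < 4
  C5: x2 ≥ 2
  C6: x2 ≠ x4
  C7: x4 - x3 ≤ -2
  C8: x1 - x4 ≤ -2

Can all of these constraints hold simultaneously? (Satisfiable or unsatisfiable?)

Unsatisfiable

Constraints 1, 7, and 8 give x4 − x1 ≥ 2, x1 − x3 ≥ -3, x3 − x4 ≥ 2.
Adding all 3 inequalities: the left sides telescope to 0, and the right sides sum to 2 + (-3) + 2 = 1. So 0 ≥ 1, which is false.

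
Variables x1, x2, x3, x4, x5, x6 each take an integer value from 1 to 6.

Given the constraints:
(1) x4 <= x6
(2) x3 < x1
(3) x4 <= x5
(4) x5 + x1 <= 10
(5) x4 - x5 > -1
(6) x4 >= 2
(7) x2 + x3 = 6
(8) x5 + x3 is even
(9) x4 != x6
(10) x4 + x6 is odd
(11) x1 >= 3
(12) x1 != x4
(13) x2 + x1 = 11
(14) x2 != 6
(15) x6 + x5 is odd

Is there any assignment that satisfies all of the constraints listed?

The assignment x1 = 6, x2 = 5, x3 = 1, x4 = 3, x5 = 3, x6 = 6 works:
  constraint 4 holds since x5 + x1 = 9.
  constraint 5 holds since x4 - x5 = 0.
  constraint 7 holds since x2 + x3 = 6.
The rest check out directly.

Satisfiable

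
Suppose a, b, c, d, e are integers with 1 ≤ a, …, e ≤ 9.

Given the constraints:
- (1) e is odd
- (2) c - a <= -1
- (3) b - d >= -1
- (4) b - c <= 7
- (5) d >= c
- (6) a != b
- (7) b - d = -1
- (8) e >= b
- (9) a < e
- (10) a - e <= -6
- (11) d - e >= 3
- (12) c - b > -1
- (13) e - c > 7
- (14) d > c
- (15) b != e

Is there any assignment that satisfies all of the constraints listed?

Unsatisfiable

Constraints 2, 3, 4, 10, and 11 give e − a ≥ 6, a − c ≥ 1, c − b ≥ -7, b − d ≥ -1, d − e ≥ 3.
Adding all 5 inequalities: the left sides telescope to 0, and the right sides sum to 6 + 1 + (-7) + (-1) + 3 = 2. So 0 ≥ 2, which is false.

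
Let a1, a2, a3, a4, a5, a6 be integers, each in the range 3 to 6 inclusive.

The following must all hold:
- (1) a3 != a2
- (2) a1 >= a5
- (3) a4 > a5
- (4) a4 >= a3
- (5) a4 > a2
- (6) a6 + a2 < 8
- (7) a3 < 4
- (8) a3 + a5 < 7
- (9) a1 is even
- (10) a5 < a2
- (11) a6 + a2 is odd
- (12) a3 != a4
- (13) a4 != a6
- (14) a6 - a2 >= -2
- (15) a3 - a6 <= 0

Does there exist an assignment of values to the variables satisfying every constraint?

Satisfiable

One satisfying assignment is a1 = 6, a2 = 4, a3 = 3, a4 = 6, a5 = 3, a6 = 3.
For the less obvious constraints — constraint 6: a6 + a2 = 7; constraint 8: a3 + a5 = 6 — and the others hold by inspection.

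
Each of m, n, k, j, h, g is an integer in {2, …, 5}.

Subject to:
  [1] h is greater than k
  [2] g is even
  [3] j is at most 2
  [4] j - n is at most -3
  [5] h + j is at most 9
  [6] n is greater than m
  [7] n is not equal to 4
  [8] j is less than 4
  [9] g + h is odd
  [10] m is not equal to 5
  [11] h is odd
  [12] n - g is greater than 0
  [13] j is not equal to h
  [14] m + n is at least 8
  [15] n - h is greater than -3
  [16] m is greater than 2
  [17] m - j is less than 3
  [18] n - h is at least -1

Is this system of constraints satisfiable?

One satisfying assignment is m = 3, n = 5, k = 3, j = 2, h = 5, g = 2.
For the less obvious constraints — constraint 4: j - n = -3; constraint 5: h + j = 7; constraint 12: n - g = 3 — and the others hold by inspection.

Satisfiable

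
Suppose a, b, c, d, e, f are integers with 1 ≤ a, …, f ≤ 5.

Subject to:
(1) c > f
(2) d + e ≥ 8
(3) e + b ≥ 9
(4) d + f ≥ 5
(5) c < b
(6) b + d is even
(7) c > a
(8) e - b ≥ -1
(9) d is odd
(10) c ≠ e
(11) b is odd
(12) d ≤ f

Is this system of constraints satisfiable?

Setting (a, b, c, d, e, f) = (2, 5, 4, 3, 5, 3) satisfies everything: constraint 2: d + e = 8; constraint 3: e + b = 10, and the others follow.

Satisfiable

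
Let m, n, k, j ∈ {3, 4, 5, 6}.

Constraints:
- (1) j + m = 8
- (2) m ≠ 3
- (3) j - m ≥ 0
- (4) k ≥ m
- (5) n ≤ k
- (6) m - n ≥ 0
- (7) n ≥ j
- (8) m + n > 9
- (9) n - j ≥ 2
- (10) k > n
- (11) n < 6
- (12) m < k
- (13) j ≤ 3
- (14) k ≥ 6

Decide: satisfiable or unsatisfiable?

Constraints 3, 6, and 9 give n − j ≥ 2, j − m ≥ 0, m − n ≥ 0.
Adding all 3 inequalities: the left sides telescope to 0, and the right sides sum to 2 + 0 + 0 = 2. So 0 ≥ 2, which is false.

Unsatisfiable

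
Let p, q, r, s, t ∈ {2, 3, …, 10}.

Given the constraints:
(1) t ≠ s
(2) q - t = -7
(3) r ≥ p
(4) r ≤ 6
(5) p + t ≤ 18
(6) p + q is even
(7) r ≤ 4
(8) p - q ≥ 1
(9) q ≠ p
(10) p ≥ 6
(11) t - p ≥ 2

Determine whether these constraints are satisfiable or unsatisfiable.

Unsatisfiable

From constraints 3 and 10: r ≥ p and p ≥ 6, so r ≥ 6. From constraint 7: r ≤ 4. But 4 < 6, so no value of r works.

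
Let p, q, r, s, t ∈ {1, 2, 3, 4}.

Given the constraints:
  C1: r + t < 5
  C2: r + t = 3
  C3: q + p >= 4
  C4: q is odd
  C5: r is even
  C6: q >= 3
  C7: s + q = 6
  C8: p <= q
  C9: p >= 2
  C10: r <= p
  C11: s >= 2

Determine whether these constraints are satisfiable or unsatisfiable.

Try p = 2, q = 3, r = 2, s = 3, t = 1.
Check constraint 1: r + t = 3; constraint 2: r + t = 3; constraint 3: q + p = 5. The remaining constraints are straightforward to verify.

Satisfiable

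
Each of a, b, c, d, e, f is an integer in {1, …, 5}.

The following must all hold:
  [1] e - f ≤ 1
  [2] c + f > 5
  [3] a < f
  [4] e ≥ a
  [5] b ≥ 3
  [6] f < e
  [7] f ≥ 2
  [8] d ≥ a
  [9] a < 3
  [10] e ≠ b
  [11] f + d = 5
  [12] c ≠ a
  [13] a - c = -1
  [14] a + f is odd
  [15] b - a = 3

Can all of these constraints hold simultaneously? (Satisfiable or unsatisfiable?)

Take a = 1, b = 4, c = 2, d = 1, e = 5, f = 4. Then constraint 1: e - f = 1; constraint 2: c + f = 6; constraint 11: f + d = 5, and every other listed constraint is also met.

Satisfiable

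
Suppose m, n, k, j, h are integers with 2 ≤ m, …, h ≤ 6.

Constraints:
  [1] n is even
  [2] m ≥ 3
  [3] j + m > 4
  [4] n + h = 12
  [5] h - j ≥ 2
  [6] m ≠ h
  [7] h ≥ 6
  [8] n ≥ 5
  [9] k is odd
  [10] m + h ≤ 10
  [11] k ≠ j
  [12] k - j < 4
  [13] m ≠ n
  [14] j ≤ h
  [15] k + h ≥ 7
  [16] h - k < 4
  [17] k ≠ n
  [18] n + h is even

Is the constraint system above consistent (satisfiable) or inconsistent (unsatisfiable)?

Setting (m, n, k, j, h) = (3, 6, 3, 2, 6) satisfies everything: constraint 3: j + m = 5; constraint 4: n + h = 12; constraint 5: h - j = 4, and the others follow.

Satisfiable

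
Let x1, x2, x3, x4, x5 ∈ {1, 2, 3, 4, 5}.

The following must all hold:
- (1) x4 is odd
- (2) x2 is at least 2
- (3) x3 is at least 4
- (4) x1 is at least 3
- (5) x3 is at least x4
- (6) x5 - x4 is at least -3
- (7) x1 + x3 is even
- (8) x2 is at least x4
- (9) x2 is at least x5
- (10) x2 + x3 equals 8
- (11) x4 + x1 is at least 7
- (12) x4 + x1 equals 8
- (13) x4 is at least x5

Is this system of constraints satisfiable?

Satisfiable

Take x1 = 5, x2 = 3, x3 = 5, x4 = 3, x5 = 2. Then constraint 6: x5 - x4 = -1; constraint 10: x2 + x3 = 8, and every other listed constraint is also met.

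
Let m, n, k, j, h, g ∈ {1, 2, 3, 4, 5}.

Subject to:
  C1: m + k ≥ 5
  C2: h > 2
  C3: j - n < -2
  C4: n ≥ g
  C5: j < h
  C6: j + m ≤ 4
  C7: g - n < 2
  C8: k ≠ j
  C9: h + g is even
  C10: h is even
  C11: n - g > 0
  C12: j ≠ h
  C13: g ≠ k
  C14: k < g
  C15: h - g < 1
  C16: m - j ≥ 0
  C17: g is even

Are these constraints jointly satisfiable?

Satisfiable

Try m = 2, n = 5, k = 3, j = 1, h = 4, g = 4.
Check constraint 1: m + k = 5; constraint 3: j - n = -4. The remaining constraints are straightforward to verify.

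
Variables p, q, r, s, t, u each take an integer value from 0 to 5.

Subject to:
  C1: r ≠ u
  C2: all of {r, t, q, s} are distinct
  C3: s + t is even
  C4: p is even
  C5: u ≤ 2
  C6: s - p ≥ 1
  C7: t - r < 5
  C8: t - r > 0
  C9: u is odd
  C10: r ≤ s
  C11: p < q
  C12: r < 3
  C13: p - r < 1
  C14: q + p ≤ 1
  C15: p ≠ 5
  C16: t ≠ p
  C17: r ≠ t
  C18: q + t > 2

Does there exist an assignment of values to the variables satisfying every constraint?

Try p = 0, q = 1, r = 0, s = 4, t = 2, u = 1.
Check constraint 6: s - p = 4; constraint 7: t - r = 2. The remaining constraints are straightforward to verify.

Satisfiable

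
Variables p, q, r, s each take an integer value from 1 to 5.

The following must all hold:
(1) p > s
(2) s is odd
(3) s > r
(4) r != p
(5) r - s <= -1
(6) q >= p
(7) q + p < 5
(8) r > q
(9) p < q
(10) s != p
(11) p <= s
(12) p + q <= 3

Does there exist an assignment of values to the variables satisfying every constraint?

Constraints 1, 3, 8, and 9 give p < q, q < r, r < s, s < p. Chaining: p < q < r < s < p, which forces p < p — impossible.

Unsatisfiable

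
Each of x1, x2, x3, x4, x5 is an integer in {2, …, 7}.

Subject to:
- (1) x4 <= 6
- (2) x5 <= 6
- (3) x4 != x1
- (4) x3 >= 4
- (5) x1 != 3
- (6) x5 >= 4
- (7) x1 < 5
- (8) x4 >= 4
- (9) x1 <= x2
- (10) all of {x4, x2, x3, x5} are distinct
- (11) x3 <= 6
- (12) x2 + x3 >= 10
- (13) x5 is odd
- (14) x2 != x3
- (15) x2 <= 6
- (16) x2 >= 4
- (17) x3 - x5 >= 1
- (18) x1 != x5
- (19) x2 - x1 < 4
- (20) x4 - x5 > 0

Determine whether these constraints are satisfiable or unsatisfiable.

Unsatisfiable

Constraints 1, 2, 4, 6, 8, 11, 15, and 16 confine each of x4, x2, x3, x5 to the 3 values {4, …, 6}.
Constraint 10 requires all 4 of them to be distinct, but only 3 values are available — impossible by the pigeonhole principle.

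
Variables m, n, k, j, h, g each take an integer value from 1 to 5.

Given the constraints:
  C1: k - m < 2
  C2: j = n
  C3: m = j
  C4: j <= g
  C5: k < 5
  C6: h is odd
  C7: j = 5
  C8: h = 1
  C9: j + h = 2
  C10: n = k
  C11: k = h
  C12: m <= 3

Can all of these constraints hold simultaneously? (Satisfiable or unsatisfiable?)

Constraint 7 fixes j = 5 and constraint 8 fixes h = 1. Constraints 2, 10, and 11 give j = n = k = h, so j = h. But 5 ≠ 1 — contradiction.

Unsatisfiable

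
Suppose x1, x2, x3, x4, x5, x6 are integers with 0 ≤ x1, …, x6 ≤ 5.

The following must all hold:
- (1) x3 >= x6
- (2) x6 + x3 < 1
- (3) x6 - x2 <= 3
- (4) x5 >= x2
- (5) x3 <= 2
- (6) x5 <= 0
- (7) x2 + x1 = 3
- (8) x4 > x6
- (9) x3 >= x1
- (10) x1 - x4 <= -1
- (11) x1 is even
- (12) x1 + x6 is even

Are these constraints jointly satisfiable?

From constraints 4 and 6: x2 ≤ x5 ≤ 0. From constraints 5 and 9: x1 ≤ x3 ≤ 2. Hence x2 + x1 ≤ 2. But constraint 7 requires x2 + x1 = 3, and 3 > 2. Contradiction.

Unsatisfiable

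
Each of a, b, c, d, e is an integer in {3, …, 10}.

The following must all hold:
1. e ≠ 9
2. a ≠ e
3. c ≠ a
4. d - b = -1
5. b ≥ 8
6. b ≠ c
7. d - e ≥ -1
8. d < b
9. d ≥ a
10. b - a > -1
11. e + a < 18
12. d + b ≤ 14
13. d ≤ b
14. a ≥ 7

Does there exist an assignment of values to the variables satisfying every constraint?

Unsatisfiable

From constraints 9 and 14: d ≥ a ≥ 7. From constraint 5: b ≥ 8. Hence d + b ≥ 15. But constraint 12 requires d + b ≤ 14, and 14 < 15. Contradiction.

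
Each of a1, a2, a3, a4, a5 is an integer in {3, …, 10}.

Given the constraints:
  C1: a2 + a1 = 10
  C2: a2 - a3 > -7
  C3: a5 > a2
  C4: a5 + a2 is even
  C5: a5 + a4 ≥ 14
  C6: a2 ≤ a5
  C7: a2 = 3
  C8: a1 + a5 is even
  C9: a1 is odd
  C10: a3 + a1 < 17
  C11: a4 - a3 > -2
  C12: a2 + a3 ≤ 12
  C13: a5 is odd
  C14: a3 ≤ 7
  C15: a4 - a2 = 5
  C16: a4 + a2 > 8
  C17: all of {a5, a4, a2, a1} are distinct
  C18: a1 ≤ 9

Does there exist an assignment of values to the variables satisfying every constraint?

Setting (a1, a2, a3, a4, a5) = (7, 3, 7, 8, 9) satisfies everything: constraint 1: a2 + a1 = 10; constraint 2: a2 - a3 = -4, and the others follow.

Satisfiable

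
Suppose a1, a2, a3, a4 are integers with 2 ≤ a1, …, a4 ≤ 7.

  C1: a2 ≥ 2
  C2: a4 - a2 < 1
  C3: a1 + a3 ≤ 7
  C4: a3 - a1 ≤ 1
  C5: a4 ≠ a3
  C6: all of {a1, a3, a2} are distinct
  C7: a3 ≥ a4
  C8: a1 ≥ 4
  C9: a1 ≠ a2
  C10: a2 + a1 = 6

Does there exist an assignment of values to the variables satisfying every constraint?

Satisfiable

The assignment a1 = 4, a2 = 2, a3 = 3, a4 = 2 works:
  constraint 2 holds since a4 - a2 = 0.
  constraint 3 holds since a1 + a3 = 7.
The rest check out directly.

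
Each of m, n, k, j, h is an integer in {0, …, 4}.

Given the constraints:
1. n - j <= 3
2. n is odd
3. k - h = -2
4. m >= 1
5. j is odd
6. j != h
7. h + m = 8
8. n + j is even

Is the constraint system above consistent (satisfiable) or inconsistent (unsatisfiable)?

The assignment m = 4, n = 1, k = 2, j = 1, h = 4 works:
  constraint 1 holds since n - j = 0.
  constraint 3 holds since k - h = -2.
  constraint 7 holds since h + m = 8.
The rest check out directly.

Satisfiable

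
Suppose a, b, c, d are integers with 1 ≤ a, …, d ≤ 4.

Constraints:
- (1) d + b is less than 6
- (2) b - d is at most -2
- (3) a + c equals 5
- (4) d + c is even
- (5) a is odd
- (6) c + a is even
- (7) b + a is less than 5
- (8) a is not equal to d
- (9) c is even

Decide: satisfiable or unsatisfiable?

Unsatisfiable

Constraint 9 makes c even and constraint 5 makes a odd, so c + a must be odd. Constraint 6 says c + a is even — contradiction.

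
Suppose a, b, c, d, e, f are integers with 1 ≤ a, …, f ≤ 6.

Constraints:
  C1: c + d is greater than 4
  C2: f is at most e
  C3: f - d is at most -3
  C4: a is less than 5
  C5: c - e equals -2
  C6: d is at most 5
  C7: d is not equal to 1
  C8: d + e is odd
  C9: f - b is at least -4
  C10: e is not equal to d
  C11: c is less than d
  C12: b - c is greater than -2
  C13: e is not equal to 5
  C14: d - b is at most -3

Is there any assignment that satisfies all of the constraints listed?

Unsatisfiable

Constraints 3, 9, and 14 give d − f ≥ 3, f − b ≥ -4, b − d ≥ 3.
Adding all 3 inequalities: the left sides telescope to 0, and the right sides sum to 3 + (-4) + 3 = 2. So 0 ≥ 2, which is false.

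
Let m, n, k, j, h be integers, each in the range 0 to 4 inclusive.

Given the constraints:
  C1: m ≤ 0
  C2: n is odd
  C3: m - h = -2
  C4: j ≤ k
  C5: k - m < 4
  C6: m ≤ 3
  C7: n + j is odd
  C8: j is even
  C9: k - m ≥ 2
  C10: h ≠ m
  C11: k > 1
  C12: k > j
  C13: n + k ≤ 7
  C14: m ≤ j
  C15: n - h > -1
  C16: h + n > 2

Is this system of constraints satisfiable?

Satisfiable

Take m = 0, n = 3, k = 2, j = 0, h = 2. Then constraint 3: m - h = -2; constraint 5: k - m = 2; constraint 9: k - m = 2, and every other listed constraint is also met.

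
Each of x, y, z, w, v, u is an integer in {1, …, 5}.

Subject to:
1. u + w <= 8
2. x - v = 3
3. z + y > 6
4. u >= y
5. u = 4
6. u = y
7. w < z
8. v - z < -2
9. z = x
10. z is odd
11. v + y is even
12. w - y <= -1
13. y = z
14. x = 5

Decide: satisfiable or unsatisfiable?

Constraint 5 fixes u = 4 and constraint 14 fixes x = 5. Constraints 6, 9, and 13 give u = y = z = x, so u = x. But 4 ≠ 5 — contradiction.

Unsatisfiable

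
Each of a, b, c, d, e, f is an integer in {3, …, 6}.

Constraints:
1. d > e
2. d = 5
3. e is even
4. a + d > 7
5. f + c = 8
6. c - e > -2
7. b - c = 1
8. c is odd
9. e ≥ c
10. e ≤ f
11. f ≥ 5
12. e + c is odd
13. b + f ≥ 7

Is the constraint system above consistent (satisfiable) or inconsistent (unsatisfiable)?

Satisfiable

Try a = 4, b = 4, c = 3, d = 5, e = 4, f = 5.
Check constraint 4: a + d = 9; constraint 5: f + c = 8. The remaining constraints are straightforward to verify.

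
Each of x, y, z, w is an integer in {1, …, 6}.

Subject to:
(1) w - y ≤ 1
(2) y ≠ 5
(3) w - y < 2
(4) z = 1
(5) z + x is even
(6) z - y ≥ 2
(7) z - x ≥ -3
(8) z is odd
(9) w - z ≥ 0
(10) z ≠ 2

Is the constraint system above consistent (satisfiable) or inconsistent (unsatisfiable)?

Unsatisfiable

Constraints 1, 6, and 9 give y − w ≥ -1, w − z ≥ 0, z − y ≥ 2.
Adding all 3 inequalities: the left sides telescope to 0, and the right sides sum to (-1) + 0 + 2 = 1. So 0 ≥ 1, which is false.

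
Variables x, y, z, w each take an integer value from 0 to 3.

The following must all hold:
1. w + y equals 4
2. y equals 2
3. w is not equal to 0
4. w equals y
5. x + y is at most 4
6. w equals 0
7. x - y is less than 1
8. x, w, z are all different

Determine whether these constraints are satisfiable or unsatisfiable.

Unsatisfiable

Constraint 6 fixes w = 0 and constraint 2 fixes y = 2, but constraint 4 requires w = y. Since 0 ≠ 2, contradiction.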